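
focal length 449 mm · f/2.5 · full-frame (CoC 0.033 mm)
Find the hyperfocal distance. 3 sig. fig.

2440 m

Hyperfocal distance H = f²/(N·c) + f = 449²/(2.5 × 0.033) + 449 = 201601/0.0825 + 449 ≈ 2444097.5 mm ≈ 2440 m.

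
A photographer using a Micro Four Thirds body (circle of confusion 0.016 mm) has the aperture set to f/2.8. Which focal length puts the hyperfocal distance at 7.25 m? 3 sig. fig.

From H = f²/(N·c) + f, with f ≪ H: f ≈ √(H·N·c) = √(7250 × 2.8 × 0.016) = √324.80 ≈ 18.02 mm.
The +f correction barely moves this — solving exactly, f² + N·c·f − N·c·H = 0 ⇒ f = (−N·c + √((N·c)² + 4·N·c·H))/2 = (−0.0448 + √1299.2)/2 ≈ 18.000 mm, so f ≈ 18.0 mm.

18.0 mm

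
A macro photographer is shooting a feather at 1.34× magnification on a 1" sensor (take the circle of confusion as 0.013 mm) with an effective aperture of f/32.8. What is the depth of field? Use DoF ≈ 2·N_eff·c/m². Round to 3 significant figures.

At magnification m, DoF ≈ 2·N_eff·c/m² = 2 × 32.8 × 0.013 / 1.34² = 0.8528 / 1.796 ≈ 0.475 mm.

0.475 mm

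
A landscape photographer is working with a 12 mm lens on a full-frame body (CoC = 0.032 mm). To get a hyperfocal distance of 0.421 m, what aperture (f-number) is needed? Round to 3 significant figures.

f/11

Rearrange H = f²/(N·c) + f for N: N = f² / ((H − f)·c).
N = 12² / ((421 − 12) × 0.032) = 144 / 13.09 ≈ 11.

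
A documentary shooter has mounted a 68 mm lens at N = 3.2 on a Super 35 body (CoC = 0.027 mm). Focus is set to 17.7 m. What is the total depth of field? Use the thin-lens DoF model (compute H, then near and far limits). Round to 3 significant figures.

Hyperfocal distance H = f²/(N·c) + f = 68²/(3.2 × 0.027) + 68 = 4624/0.0864 + 68 ≈ 53586.5 mm ≈ 53.59 m.
Near limit Dn = s·(H − f)/(H + s − 2f) = 17700 × (53586.5 − 68) / (53586.5 + 17700 − 2 × 68) = 17700 × 53518.5 / 71150.5 ≈ 13314 mm.
Far limit Df = s·(H − f)/(H − s) = 17700 × (53586.5 − 68) / (53586.5 − 17700) = 17700 × 53518.5 / 35886.5 ≈ 26396 mm.
Depth of field = Df − Dn = 26396 − 13314 ≈ 13082 mm ≈ 13.1 m.

13.1 m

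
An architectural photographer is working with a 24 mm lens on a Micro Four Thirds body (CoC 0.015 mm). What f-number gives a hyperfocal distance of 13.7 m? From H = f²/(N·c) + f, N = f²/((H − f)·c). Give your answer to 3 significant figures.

f/2.81

Rearrange H = f²/(N·c) + f for N: N = f² / ((H − f)·c).
N = 24² / ((13700 − 24) × 0.015) = 576 / 205.1 ≈ 2.81.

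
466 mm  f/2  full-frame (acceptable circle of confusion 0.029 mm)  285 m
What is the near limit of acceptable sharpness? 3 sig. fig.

265 m

Hyperfocal distance H = f²/(N·c) + f = 466²/(2 × 0.029) + 466 = 217156/0.058 + 466 ≈ 3744535.0 mm ≈ 3745 m.
Near limit Dn = s·(H − f)/(H + s − 2f) = 285000 × (3744535.0 − 466) / (3744535.0 + 285000 − 2 × 466) = 285000 × 3744069.0 / 4028603.0 ≈ 264871 mm ≈ 265 m.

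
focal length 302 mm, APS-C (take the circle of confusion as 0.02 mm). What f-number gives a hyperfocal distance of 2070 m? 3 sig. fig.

f/2.20

Rearrange H = f²/(N·c) + f for N: N = f² / ((H − f)·c).
N = 302² / ((2070000 − 302) × 0.02) = 91204 / 41394 ≈ 2.20.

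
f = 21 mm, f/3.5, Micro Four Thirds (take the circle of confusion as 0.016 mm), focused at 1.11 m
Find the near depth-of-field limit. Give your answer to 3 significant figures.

0.975 m

Hyperfocal distance H = f²/(N·c) + f = 21²/(3.5 × 0.016) + 21 = 441/0.056 + 21 ≈ 7896.0 mm ≈ 7.896 m.
Near limit Dn = s·(H − f)/(H + s − 2f) = 1110 × (7896.0 − 21) / (7896.0 + 1110 − 2 × 21) = 1110 × 7875.0 / 8964.0 ≈ 975.15 mm ≈ 0.975 m.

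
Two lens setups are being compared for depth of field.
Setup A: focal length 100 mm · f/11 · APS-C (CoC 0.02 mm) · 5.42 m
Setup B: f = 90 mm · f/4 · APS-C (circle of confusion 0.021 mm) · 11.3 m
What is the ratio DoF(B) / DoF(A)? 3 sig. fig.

2.07

Setup A: H = 100²/(11×0.02) + 100 ≈ 45554.5 mm; DoF = Df − Dn = 6138.4 − 4852.1 ≈ 1286.3 mm.
Setup B: H = 90²/(4×0.021) + 90 ≈ 96518.6 mm; DoF = Df − Dn = 12786.4 − 10123.2 ≈ 2663.2 mm.
Ratio = 2663.2 / 1286.3 ≈ 2.07.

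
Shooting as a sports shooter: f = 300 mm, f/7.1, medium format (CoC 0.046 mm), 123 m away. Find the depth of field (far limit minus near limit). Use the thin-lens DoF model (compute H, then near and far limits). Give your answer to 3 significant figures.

137 m

Hyperfocal distance H = f²/(N·c) + f = 300²/(7.1 × 0.046) + 300 = 90000/0.3266 + 300 ≈ 275866.4 mm ≈ 275.9 m.
Near limit Dn = s·(H − f)/(H + s − 2f) = 123000 × (275866.4 − 300) / (275866.4 + 123000 − 2 × 300) = 123000 × 275566.4 / 398266.4 ≈ 85106 mm.
Far limit Df = s·(H − f)/(H − s) = 123000 × (275866.4 − 300) / (275866.4 − 123000) = 123000 × 275566.4 / 152866.4 ≈ 221727 mm.
Depth of field = Df − Dn = 221727 − 85106 ≈ 136621 mm ≈ 137 m.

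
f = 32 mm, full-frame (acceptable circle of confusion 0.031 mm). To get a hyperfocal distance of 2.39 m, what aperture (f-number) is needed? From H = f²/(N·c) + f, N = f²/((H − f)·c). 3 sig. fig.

f/14

Rearrange H = f²/(N·c) + f for N: N = f² / ((H − f)·c).
N = 32² / ((2390 − 32) × 0.031) = 1024 / 73.10 ≈ 14.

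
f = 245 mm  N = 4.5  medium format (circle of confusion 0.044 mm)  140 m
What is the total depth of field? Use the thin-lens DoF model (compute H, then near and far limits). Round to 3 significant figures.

164 m

Hyperfocal distance H = f²/(N·c) + f = 245²/(4.5 × 0.044) + 245 = 60025/0.198 + 245 ≈ 303401.6 mm ≈ 303.4 m.
Near limit Dn = s·(H − f)/(H + s − 2f) = 140000 × (303401.6 − 245) / (303401.6 + 140000 − 2 × 245) = 140000 × 303156.6 / 442911.6 ≈ 95825 mm.
Far limit Df = s·(H − f)/(H − s) = 140000 × (303401.6 − 245) / (303401.6 − 140000) = 140000 × 303156.6 / 163401.6 ≈ 259740 mm.
Depth of field = Df − Dn = 259740 − 95825 ≈ 163915 mm ≈ 164 m.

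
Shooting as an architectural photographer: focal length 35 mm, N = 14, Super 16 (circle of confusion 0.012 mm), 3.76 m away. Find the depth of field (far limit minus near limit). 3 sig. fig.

5.20 m

Hyperfocal distance H = f²/(N·c) + f = 35²/(14 × 0.012) + 35 = 1225/0.168 + 35 ≈ 7326.7 mm ≈ 7.327 m.
Near limit Dn = s·(H − f)/(H + s − 2f) = 3760 × (7326.7 − 35) / (7326.7 + 3760 − 2 × 35) = 3760 × 7291.7 / 11016.7 ≈ 2488.7 mm.
Far limit Df = s·(H − f)/(H − s) = 3760 × (7326.7 − 35) / (7326.7 − 3760) = 3760 × 7291.7 / 3566.7 ≈ 7686.9 mm.
Depth of field = Df − Dn = 7686.9 − 2488.7 ≈ 5198.2 mm ≈ 5.20 m.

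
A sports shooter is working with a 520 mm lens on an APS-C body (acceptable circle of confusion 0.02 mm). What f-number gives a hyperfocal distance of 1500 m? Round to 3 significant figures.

Rearrange H = f²/(N·c) + f for N: N = f² / ((H − f)·c).
N = 520² / ((1500000 − 520) × 0.02) = 270400 / 29990 ≈ 9.02.

f/9.02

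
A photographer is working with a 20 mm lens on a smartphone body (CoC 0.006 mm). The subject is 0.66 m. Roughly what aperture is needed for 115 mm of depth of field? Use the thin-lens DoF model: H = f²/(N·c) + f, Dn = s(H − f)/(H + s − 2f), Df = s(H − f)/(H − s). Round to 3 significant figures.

Write h = H − f = f²/(N·c). The thin-lens limits are Dn = s·h/(h + (s−f)) and Df = s·h/(h − (s−f)), so DoF = Df − Dn = 2·s·(s−f)·h / (h² − (s−f)²).
That is a quadratic in h: DoF·h² − 2·s·(s−f)·h − DoF·(s−f)² = 0 ⇒ h = (s−f)·(s + √(s² + DoF²)) / DoF = 640 × (660 + √(660² + 115²)) / 115 = 640 × (660 + 669.944) / 115 ≈ 7401.4 mm.
Then N = f²/(c·h) = 20² / (0.006 × 7401.4) = 400 / 44.409 ≈ 9.01.

f/9.01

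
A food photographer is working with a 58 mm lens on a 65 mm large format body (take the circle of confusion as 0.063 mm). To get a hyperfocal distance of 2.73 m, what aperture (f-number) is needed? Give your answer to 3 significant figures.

Rearrange H = f²/(N·c) + f for N: N = f² / ((H − f)·c).
N = 58² / ((2730 − 58) × 0.063) = 3364 / 168.3 ≈ 20.

f/20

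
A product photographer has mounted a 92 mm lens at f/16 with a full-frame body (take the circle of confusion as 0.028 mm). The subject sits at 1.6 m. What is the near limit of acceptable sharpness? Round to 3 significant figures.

Hyperfocal distance H = f²/(N·c) + f = 92²/(16 × 0.028) + 92 = 8464/0.448 + 92 ≈ 18984.9 mm ≈ 18.98 m.
Near limit Dn = s·(H − f)/(H + s − 2f) = 1600 × (18984.9 − 92) / (18984.9 + 1600 − 2 × 92) = 1600 × 18892.9 / 20400.9 ≈ 1481.7 mm ≈ 1.48 m.

1.48 m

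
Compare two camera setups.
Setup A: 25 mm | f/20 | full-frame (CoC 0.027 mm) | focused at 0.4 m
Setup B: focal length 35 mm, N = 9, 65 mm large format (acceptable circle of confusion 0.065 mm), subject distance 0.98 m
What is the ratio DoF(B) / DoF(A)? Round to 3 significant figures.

Setup A: H = 25²/(20×0.027) + 25 ≈ 1182.4 mm; DoF = Df − Dn = 591.72 − 302.11 ≈ 289.61 mm.
Setup B: H = 35²/(9×0.065) + 35 ≈ 2129.0 mm; DoF = Df − Dn = 1786.0 − 675.3 ≈ 1110.7 mm.
Ratio = 1110.7 / 289.61 ≈ 3.84.

3.84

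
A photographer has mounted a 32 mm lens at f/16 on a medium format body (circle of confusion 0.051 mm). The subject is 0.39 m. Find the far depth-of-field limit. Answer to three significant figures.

0.546 m

Hyperfocal distance H = f²/(N·c) + f = 32²/(16 × 0.051) + 32 = 1024/0.816 + 32 ≈ 1286.9 mm ≈ 1.287 m.
Far limit Df = s·(H − f)/(H − s) = 390 × (1286.9 − 32) / (1286.9 − 390) = 390 × 1254.9 / 896.9 ≈ 545.67 mm ≈ 0.546 m.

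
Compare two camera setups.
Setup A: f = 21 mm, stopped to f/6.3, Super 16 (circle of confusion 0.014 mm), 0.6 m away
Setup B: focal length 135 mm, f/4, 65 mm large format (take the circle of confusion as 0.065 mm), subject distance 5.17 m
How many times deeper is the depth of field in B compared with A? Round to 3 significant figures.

Setup A: H = 21²/(6.3×0.014) + 21 ≈ 5021.0 mm; DoF = Df − Dn = 678.58 − 537.73 ≈ 140.85 mm.
Setup B: H = 135²/(4×0.065) + 135 ≈ 70231.2 mm; DoF = Df − Dn = 5570.10 − 4823.53 ≈ 746.57 mm.
Ratio = 746.57 / 140.85 ≈ 5.30.

5.30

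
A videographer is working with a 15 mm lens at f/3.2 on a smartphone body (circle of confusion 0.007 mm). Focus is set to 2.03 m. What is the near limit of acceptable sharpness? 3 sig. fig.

1.69 m

Hyperfocal distance H = f²/(N·c) + f = 15²/(3.2 × 0.007) + 15 = 225/0.0224 + 15 ≈ 10059.6 mm ≈ 10.06 m.
Near limit Dn = s·(H − f)/(H + s − 2f) = 2030 × (10059.6 − 15) / (10059.6 + 2030 − 2 × 15) = 2030 × 10044.6 / 12059.6 ≈ 1690.8 mm ≈ 1.69 m.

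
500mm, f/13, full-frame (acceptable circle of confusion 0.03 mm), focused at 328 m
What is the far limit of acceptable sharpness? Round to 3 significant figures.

671 m

Hyperfocal distance H = f²/(N·c) + f = 500²/(13 × 0.03) + 500 = 250000/0.39 + 500 ≈ 641525.6 mm ≈ 641.5 m.
Far limit Df = s·(H − f)/(H − s) = 328000 × (641525.6 − 500) / (641525.6 − 328000) = 328000 × 641025.6 / 313525.6 ≈ 670620 mm ≈ 671 m.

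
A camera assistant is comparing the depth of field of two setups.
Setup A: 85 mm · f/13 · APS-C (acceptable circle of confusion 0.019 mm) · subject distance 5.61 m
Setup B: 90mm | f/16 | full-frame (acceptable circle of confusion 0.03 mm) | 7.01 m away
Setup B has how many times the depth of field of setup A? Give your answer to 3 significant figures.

Setup A: H = 85²/(13×0.019) + 85 ≈ 29336.0 mm; DoF = Df − Dn = 6916.4 − 4718.7 ≈ 2197.7 mm.
Setup B: H = 90²/(16×0.03) + 90 ≈ 16965.0 mm; DoF = Df − Dn = 11882.8 − 4971.4 ≈ 6911.4 mm.
Ratio = 6911.4 / 2197.7 ≈ 3.14.

3.14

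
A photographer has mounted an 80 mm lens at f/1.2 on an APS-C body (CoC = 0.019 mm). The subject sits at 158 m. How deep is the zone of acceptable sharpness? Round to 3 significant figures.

Hyperfocal distance H = f²/(N·c) + f = 80²/(1.2 × 0.019) + 80 = 6400/0.0228 + 80 ≈ 280781.8 mm ≈ 280.8 m.
Near limit Dn = s·(H − f)/(H + s − 2f) = 158000 × (280781.8 − 80) / (280781.8 + 158000 − 2 × 80) = 158000 × 280701.8 / 438621.8 ≈ 101114 mm.
Far limit Df = s·(H − f)/(H − s) = 158000 × (280781.8 − 80) / (280781.8 − 158000) = 158000 × 280701.8 / 122781.8 ≈ 361217 mm.
Depth of field = Df − Dn = 361217 − 101114 ≈ 260103 mm ≈ 260 m.

260 m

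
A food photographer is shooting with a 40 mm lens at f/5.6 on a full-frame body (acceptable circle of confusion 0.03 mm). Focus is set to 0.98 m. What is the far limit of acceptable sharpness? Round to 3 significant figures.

Hyperfocal distance H = f²/(N·c) + f = 40²/(5.6 × 0.03) + 40 = 1600/0.168 + 40 ≈ 9563.8 mm ≈ 9.564 m.
Far limit Df = s·(H − f)/(H − s) = 980 × (9563.8 − 40) / (9563.8 − 980) = 980 × 9523.8 / 8583.8 ≈ 1087.3 mm ≈ 1.09 m.

1.09 m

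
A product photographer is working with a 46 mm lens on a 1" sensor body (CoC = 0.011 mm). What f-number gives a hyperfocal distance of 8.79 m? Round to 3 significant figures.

Rearrange H = f²/(N·c) + f for N: N = f² / ((H − f)·c).
N = 46² / ((8790 − 46) × 0.011) = 2116 / 96.18 ≈ 22.

f/22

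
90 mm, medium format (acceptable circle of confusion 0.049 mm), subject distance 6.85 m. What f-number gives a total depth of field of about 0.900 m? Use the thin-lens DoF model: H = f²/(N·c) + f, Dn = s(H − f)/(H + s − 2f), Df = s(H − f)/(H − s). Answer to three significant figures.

f/1.60

Write h = H − f = f²/(N·c). The thin-lens limits are Dn = s·h/(h + (s−f)) and Df = s·h/(h − (s−f)), so DoF = Df − Dn = 2·s·(s−f)·h / (h² − (s−f)²).
That is a quadratic in h: DoF·h² − 2·s·(s−f)·h − DoF·(s−f)² = 0 ⇒ h = (s−f)·(s + √(s² + DoF²)) / DoF = 6760 × (6850 + √(6850² + 900²)) / 900 = 6760 × (6850 + 6908.87) / 900 ≈ 103344 mm.
Then N = f²/(c·h) = 90² / (0.049 × 103344) = 8100 / 5063.9 ≈ 1.60.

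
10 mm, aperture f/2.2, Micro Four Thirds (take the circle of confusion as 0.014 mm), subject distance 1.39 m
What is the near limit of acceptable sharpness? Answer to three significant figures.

0.975 m

Hyperfocal distance H = f²/(N·c) + f = 10²/(2.2 × 0.014) + 10 = 100/0.0308 + 10 ≈ 3256.8 mm ≈ 3.257 m.
Near limit Dn = s·(H − f)/(H + s − 2f) = 1390 × (3256.8 − 10) / (3256.8 + 1390 − 2 × 10) = 1390 × 3246.8 / 4626.8 ≈ 975.41 mm ≈ 0.975 m.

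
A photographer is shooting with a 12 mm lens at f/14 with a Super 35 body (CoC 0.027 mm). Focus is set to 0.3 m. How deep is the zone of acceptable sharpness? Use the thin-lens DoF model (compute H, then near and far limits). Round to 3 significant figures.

Hyperfocal distance H = f²/(N·c) + f = 12²/(14 × 0.027) + 12 = 144/0.378 + 12 ≈ 393.0 mm ≈ 0.393 m.
Near limit Dn = s·(H − f)/(H + s − 2f) = 300 × (393.0 − 12) / (393.0 + 300 − 2 × 12) = 300 × 381.0 / 669.0 ≈ 170.8 mm.
Far limit Df = s·(H − f)/(H − s) = 300 × (393.0 − 12) / (393.0 − 300) = 300 × 381.0 / 93.0 ≈ 1229.5 mm.
Depth of field = Df − Dn = 1229.5 − 170.8 ≈ 1058.7 mm ≈ 1.06 m.

1.06 m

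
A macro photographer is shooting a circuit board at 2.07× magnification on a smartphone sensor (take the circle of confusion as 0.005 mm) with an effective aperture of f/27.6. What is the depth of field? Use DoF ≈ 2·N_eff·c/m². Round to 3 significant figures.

0.0644 mm

At magnification m, DoF ≈ 2·N_eff·c/m² = 2 × 27.6 × 0.005 / 2.07² = 0.276 / 4.285 ≈ 0.0644 mm.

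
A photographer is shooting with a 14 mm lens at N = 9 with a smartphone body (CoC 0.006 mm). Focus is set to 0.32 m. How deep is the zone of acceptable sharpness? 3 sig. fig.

Hyperfocal distance H = f²/(N·c) + f = 14²/(9 × 0.006) + 14 = 196/0.054 + 14 ≈ 3643.6 mm ≈ 3.644 m.
Near limit Dn = s·(H − f)/(H + s − 2f) = 320 × (3643.6 − 14) / (3643.6 + 320 − 2 × 14) = 320 × 3629.6 / 3935.6 ≈ 295.120 mm.
Far limit Df = s·(H − f)/(H − s) = 320 × (3643.6 − 14) / (3643.6 − 320) = 320 × 3629.6 / 3323.6 ≈ 349.462 mm.
Depth of field = Df − Dn = 349.462 − 295.120 ≈ 54.342 mm.

54.3 mm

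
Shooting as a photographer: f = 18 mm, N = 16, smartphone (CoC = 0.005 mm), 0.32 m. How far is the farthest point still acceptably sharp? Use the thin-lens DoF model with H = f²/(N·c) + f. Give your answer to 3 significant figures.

346 mm

Hyperfocal distance H = f²/(N·c) + f = 18²/(16 × 0.005) + 18 = 324/0.08 + 18 ≈ 4068.0 mm ≈ 4.068 m.
Far limit Df = s·(H − f)/(H − s) = 320 × (4068.0 − 18) / (4068.0 − 320) = 320 × 4050.0 / 3748.0 ≈ 345.78 mm.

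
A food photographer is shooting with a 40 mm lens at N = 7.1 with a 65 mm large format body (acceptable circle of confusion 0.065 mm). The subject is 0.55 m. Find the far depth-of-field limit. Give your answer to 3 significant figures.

0.645 m

Hyperfocal distance H = f²/(N·c) + f = 40²/(7.1 × 0.065) + 40 = 1600/0.4615 + 40 ≈ 3507.0 mm ≈ 3.507 m.
Far limit Df = s·(H − f)/(H − s) = 550 × (3507.0 − 40) / (3507.0 − 550) = 550 × 3467.0 / 2957.0 ≈ 644.86 mm ≈ 0.645 m.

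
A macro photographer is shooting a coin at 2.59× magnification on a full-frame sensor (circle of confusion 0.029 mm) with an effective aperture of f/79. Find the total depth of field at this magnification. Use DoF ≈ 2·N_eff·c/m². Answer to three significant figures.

At magnification m, DoF ≈ 2·N_eff·c/m² = 2 × 79 × 0.029 / 2.59² = 4.582 / 6.708 ≈ 0.683 mm.

0.683 mm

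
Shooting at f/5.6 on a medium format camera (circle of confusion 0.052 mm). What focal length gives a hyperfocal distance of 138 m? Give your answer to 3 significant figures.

200 mm

From H = f²/(N·c) + f, with f ≪ H: f ≈ √(H·N·c) = √(138000 × 5.6 × 0.052) = √40186 ≈ 200.5 mm.
Exact: f² + N·c·f − N·c·H = 0 ⇒ f = (−N·c + √((N·c)² + 4·N·c·H))/2 = (−0.2912 + √160742)/2 ≈ 200.32 mm ≈ 200 mm.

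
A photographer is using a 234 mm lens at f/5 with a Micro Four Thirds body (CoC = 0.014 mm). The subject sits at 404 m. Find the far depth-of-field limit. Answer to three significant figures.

835 m

Hyperfocal distance H = f²/(N·c) + f = 234²/(5 × 0.014) + 234 = 54756/0.07 + 234 ≈ 782462.6 mm ≈ 782.5 m.
Far limit Df = s·(H − f)/(H − s) = 404000 × (782462.6 − 234) / (782462.6 − 404000) = 404000 × 782228.6 / 378462.6 ≈ 835011 mm ≈ 835 m.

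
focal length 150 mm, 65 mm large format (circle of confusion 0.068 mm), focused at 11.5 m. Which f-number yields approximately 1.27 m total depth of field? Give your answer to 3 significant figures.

f/1.60

Write h = H − f = f²/(N·c). The thin-lens limits are Dn = s·h/(h + (s−f)) and Df = s·h/(h − (s−f)), so DoF = Df − Dn = 2·s·(s−f)·h / (h² − (s−f)²).
That is a quadratic in h: DoF·h² − 2·s·(s−f)·h − DoF·(s−f)² = 0 ⇒ h = (s−f)·(s + √(s² + DoF²)) / DoF = 11350 × (11500 + √(11500² + 1270²)) / 1270 = 11350 × (11500 + 11569.9) / 1270 ≈ 206176 mm.
Then N = f²/(c·h) = 150² / (0.068 × 206176) = 22500 / 14020 ≈ 1.60.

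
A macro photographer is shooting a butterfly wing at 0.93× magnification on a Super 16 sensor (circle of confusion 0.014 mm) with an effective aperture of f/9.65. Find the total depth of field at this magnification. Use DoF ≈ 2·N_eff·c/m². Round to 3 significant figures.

At magnification m, DoF ≈ 2·N_eff·c/m² = 2 × 9.65 × 0.014 / 0.93² = 0.2702 / 0.8649 ≈ 0.312 mm.

0.312 mm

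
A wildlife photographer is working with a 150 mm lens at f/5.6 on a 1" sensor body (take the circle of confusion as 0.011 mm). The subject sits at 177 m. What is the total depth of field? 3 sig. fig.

Hyperfocal distance H = f²/(N·c) + f = 150²/(5.6 × 0.011) + 150 = 22500/0.0616 + 150 ≈ 365409.7 mm ≈ 365.4 m.
Near limit Dn = s·(H − f)/(H + s − 2f) = 177000 × (365409.7 − 150) / (365409.7 + 177000 − 2 × 150) = 177000 × 365259.7 / 542109.7 ≈ 119258 mm.
Far limit Df = s·(H − f)/(H − s) = 177000 × (365409.7 − 150) / (365409.7 − 177000) = 177000 × 365259.7 / 188409.7 ≈ 343140 mm.
Depth of field = Df − Dn = 343140 − 119258 ≈ 223882 mm ≈ 224 m.

224 m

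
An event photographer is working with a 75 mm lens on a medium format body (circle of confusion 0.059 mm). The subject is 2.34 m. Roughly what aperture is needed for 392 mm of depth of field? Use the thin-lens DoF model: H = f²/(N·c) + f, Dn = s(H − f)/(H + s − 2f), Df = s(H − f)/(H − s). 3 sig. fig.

f/3.50

Write h = H − f = f²/(N·c). The thin-lens limits are Dn = s·h/(h + (s−f)) and Df = s·h/(h − (s−f)), so DoF = Df − Dn = 2·s·(s−f)·h / (h² − (s−f)²).
That is a quadratic in h: DoF·h² − 2·s·(s−f)·h − DoF·(s−f)² = 0 ⇒ h = (s−f)·(s + √(s² + DoF²)) / DoF = 2265 × (2340 + √(2340² + 392²)) / 392 = 2265 × (2340 + 2372.61) / 392 ≈ 27230 mm.
Then N = f²/(c·h) = 75² / (0.059 × 27230) = 5625 / 1606.6 ≈ 3.50.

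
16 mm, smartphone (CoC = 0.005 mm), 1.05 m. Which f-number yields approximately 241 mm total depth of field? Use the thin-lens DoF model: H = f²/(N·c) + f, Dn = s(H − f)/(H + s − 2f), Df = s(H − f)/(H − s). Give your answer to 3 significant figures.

f/5.61

Write h = H − f = f²/(N·c). The thin-lens limits are Dn = s·h/(h + (s−f)) and Df = s·h/(h − (s−f)), so DoF = Df − Dn = 2·s·(s−f)·h / (h² − (s−f)²).
That is a quadratic in h: DoF·h² − 2·s·(s−f)·h − DoF·(s−f)² = 0 ⇒ h = (s−f)·(s + √(s² + DoF²)) / DoF = 1034 × (1050 + √(1050² + 241²)) / 241 = 1034 × (1050 + 1077.30) / 241 ≈ 9127.1 mm.
Then N = f²/(c·h) = 16² / (0.005 × 9127.1) = 256 / 45.635 ≈ 5.61.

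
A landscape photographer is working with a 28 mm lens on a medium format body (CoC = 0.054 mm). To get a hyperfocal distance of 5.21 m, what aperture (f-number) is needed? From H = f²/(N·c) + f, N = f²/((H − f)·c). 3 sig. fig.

Rearrange H = f²/(N·c) + f for N: N = f² / ((H − f)·c).
N = 28² / ((5210 − 28) × 0.054) = 784 / 279.8 ≈ 2.80.

f/2.80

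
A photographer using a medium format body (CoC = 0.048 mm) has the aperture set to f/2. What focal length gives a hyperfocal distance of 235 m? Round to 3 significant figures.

150 mm

From H = f²/(N·c) + f, with f ≪ H: f ≈ √(H·N·c) = √(235000 × 2 × 0.048) = √22560 ≈ 150.2 mm.
The +f correction barely moves this — solving exactly, f² + N·c·f − N·c·H = 0 ⇒ f = (−N·c + √((N·c)² + 4·N·c·H))/2 = (−0.096 + √90240)/2 ≈ 150.15 mm, so f ≈ 150 mm.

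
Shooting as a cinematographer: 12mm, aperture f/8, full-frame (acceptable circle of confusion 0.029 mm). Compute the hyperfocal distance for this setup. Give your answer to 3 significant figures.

0.633 m

Hyperfocal distance H = f²/(N·c) + f = 12²/(8 × 0.029) + 12 = 144/0.232 + 12 ≈ 632.7 mm ≈ 0.633 m.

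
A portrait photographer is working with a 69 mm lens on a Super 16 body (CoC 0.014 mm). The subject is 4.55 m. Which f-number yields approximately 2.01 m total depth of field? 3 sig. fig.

Write h = H − f = f²/(N·c). The thin-lens limits are Dn = s·h/(h + (s−f)) and Df = s·h/(h − (s−f)), so DoF = Df − Dn = 2·s·(s−f)·h / (h² − (s−f)²).
That is a quadratic in h: DoF·h² − 2·s·(s−f)·h − DoF·(s−f)² = 0 ⇒ h = (s−f)·(s + √(s² + DoF²)) / DoF = 4481 × (4550 + √(4550² + 2010²)) / 2010 = 4481 × (4550 + 4974.19) / 2010 ≈ 21233 mm.
Then N = f²/(c·h) = 69² / (0.014 × 21233) = 4761 / 297.26 ≈ 16.

f/16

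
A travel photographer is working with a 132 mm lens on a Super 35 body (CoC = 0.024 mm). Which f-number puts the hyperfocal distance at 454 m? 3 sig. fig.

Rearrange H = f²/(N·c) + f for N: N = f² / ((H − f)·c).
N = 132² / ((454000 − 132) × 0.024) = 17424 / 10893 ≈ 1.60.

f/1.60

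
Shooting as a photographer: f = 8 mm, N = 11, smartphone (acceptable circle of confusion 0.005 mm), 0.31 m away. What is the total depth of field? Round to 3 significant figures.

173 mm

Hyperfocal distance H = f²/(N·c) + f = 8²/(11 × 0.005) + 8 = 64/0.055 + 8 ≈ 1171.6 mm ≈ 1.172 m.
Near limit Dn = s·(H − f)/(H + s − 2f) = 310 × (1171.6 − 8) / (1171.6 + 310 − 2 × 8) = 310 × 1163.6 / 1465.6 ≈ 246.12 mm.
Far limit Df = s·(H − f)/(H − s) = 310 × (1171.6 − 8) / (1171.6 − 310) = 310 × 1163.6 / 861.6 ≈ 418.65 mm.
Depth of field = Df − Dn = 418.65 − 246.12 ≈ 172.53 mm.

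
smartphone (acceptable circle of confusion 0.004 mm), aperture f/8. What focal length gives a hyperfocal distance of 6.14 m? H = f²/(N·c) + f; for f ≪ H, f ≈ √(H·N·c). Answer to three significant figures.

From H = f²/(N·c) + f, with f ≪ H: f ≈ √(H·N·c) = √(6140 × 8 × 0.004) = √196.48 ≈ 14.02 mm.
The +f correction barely moves this — solving exactly, f² + N·c·f − N·c·H = 0 ⇒ f = (−N·c + √((N·c)² + 4·N·c·H))/2 = (−0.032 + √785.92)/2 ≈ 14.001 mm, so f ≈ 14.0 mm.

14.0 mm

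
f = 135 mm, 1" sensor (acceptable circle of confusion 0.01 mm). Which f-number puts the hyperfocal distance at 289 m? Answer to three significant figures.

f/6.31

Rearrange H = f²/(N·c) + f for N: N = f² / ((H − f)·c).
N = 135² / ((289000 − 135) × 0.01) = 18225 / 2889 ≈ 6.31.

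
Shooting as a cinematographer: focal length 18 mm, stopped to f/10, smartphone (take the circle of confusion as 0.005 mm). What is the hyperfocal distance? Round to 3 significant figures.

Hyperfocal distance H = f²/(N·c) + f = 18²/(10 × 0.005) + 18 = 324/0.05 + 18 ≈ 6498.0 mm ≈ 6.50 m.

6.50 m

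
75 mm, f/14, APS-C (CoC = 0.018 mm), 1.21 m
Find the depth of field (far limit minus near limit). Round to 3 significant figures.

123 mm

Hyperfocal distance H = f²/(N·c) + f = 75²/(14 × 0.018) + 75 = 5625/0.252 + 75 ≈ 22396.4 mm ≈ 22.40 m.
Near limit Dn = s·(H − f)/(H + s − 2f) = 1210 × (22396.4 − 75) / (22396.4 + 1210 − 2 × 75) = 1210 × 22321.4 / 23456.4 ≈ 1151.45 mm.
Far limit Df = s·(H − f)/(H − s) = 1210 × (22396.4 − 75) / (22396.4 − 1210) = 1210 × 22321.4 / 21186.4 ≈ 1274.82 mm.
Depth of field = Df − Dn = 1274.82 − 1151.45 ≈ 123.37 mm.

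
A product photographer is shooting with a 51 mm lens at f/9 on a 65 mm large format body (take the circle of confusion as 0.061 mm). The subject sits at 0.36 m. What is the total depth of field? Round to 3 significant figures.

Hyperfocal distance H = f²/(N·c) + f = 51²/(9 × 0.061) + 51 = 2601/0.549 + 51 ≈ 4788.7 mm ≈ 4.789 m.
Near limit Dn = s·(H − f)/(H + s − 2f) = 360 × (4788.7 − 51) / (4788.7 + 360 − 2 × 51) = 360 × 4737.7 / 5046.7 ≈ 337.958 mm.
Far limit Df = s·(H − f)/(H − s) = 360 × (4788.7 − 51) / (4788.7 − 360) = 360 × 4737.7 / 4428.7 ≈ 385.118 mm.
Depth of field = Df − Dn = 385.118 − 337.958 ≈ 47.160 mm.

47.2 mm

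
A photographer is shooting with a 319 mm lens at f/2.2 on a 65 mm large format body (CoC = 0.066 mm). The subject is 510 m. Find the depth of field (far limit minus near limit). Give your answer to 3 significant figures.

1570 m

Hyperfocal distance H = f²/(N·c) + f = 319²/(2.2 × 0.066) + 319 = 101761/0.1452 + 319 ≈ 701152.3 mm ≈ 701.2 m.
Near limit Dn = s·(H − f)/(H + s − 2f) = 510000 × (701152.3 − 319) / (701152.3 + 510000 − 2 × 319) = 510000 × 700833.3 / 1210514.3 ≈ 295267 mm.
Far limit Df = s·(H − f)/(H − s) = 510000 × (701152.3 − 319) / (701152.3 − 510000) = 510000 × 700833.3 / 191152.3 ≈ 1869844 mm.
Depth of field = Df − Dn = 1869844 − 295267 ≈ 1574577 mm ≈ 1570 m.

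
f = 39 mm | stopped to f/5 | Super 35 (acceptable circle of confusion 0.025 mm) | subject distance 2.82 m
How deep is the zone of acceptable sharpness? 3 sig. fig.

Hyperfocal distance H = f²/(N·c) + f = 39²/(5 × 0.025) + 39 = 1521/0.125 + 39 ≈ 12207.0 mm ≈ 12.21 m.
Near limit Dn = s·(H − f)/(H + s − 2f) = 2820 × (12207.0 − 39) / (12207.0 + 2820 − 2 × 39) = 2820 × 12168.0 / 14949.0 ≈ 2295.4 mm.
Far limit Df = s·(H − f)/(H − s) = 2820 × (12207.0 − 39) / (12207.0 − 2820) = 2820 × 12168.0 / 9387.0 ≈ 3655.5 mm.
Depth of field = Df − Dn = 3655.5 − 2295.4 ≈ 1360.1 mm ≈ 1.36 m.

1.36 m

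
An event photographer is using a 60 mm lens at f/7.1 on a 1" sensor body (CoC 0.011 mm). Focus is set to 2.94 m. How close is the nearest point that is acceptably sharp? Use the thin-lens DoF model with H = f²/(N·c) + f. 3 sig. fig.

Hyperfocal distance H = f²/(N·c) + f = 60²/(7.1 × 0.011) + 60 = 3600/0.0781 + 60 ≈ 46154.8 mm ≈ 46.15 m.
Near limit Dn = s·(H − f)/(H + s − 2f) = 2940 × (46154.8 − 60) / (46154.8 + 2940 − 2 × 60) = 2940 × 46094.8 / 48974.8 ≈ 2767.1 mm ≈ 2.77 m.

2.77 m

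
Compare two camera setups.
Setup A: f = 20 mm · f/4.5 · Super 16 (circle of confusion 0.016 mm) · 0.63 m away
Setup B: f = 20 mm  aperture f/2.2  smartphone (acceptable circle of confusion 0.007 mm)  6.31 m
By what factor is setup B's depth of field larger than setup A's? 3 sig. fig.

23.2

Setup A: H = 20²/(4.5×0.016) + 20 ≈ 5575.6 mm; DoF = Df − Dn = 707.71 − 567.67 ≈ 140.04 mm.
Setup B: H = 20²/(2.2×0.007) + 20 ≈ 25994.0 mm; DoF = Df − Dn = 8326.4 − 5079.8 ≈ 3246.6 mm.
Ratio = 3246.6 / 140.04 ≈ 23.2.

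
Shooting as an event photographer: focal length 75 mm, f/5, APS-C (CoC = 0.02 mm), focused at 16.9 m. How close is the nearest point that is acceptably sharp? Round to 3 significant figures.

13.0 m

Hyperfocal distance H = f²/(N·c) + f = 75²/(5 × 0.02) + 75 = 5625/0.1 + 75 ≈ 56325.0 mm ≈ 56.33 m.
Near limit Dn = s·(H − f)/(H + s − 2f) = 16900 × (56325.0 − 75) / (56325.0 + 16900 − 2 × 75) = 16900 × 56250.0 / 73075.0 ≈ 13009 mm ≈ 13.0 m.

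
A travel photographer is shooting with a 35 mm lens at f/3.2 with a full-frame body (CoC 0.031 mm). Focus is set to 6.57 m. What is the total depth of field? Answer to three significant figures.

9.66 m

Hyperfocal distance H = f²/(N·c) + f = 35²/(3.2 × 0.031) + 35 = 1225/0.0992 + 35 ≈ 12383.8 mm ≈ 12.38 m.
Near limit Dn = s·(H − f)/(H + s − 2f) = 6570 × (12383.8 − 35) / (12383.8 + 6570 − 2 × 35) = 6570 × 12348.8 / 18883.8 ≈ 4296.4 mm.
Far limit Df = s·(H − f)/(H − s) = 6570 × (12383.8 − 35) / (12383.8 − 6570) = 6570 × 12348.8 / 5813.8 ≈ 13955.0 mm.
Depth of field = Df − Dn = 13955.0 − 4296.4 ≈ 9658.6 mm ≈ 9.66 m.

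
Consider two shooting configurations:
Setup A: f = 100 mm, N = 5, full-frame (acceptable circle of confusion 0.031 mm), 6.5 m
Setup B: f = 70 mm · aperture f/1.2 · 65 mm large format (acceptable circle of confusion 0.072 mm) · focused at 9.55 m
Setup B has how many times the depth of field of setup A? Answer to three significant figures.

Setup A: H = 100²/(5×0.031) + 100 ≈ 64616.1 mm; DoF = Df − Dn = 7215.8 − 5913.4 ≈ 1302.4 mm.
Setup B: H = 70²/(1.2×0.072) + 70 ≈ 56783.0 mm; DoF = Df − Dn = 11466.8 − 8182.3 ≈ 3284.5 mm.
Ratio = 3284.5 / 1302.4 ≈ 2.52.

2.52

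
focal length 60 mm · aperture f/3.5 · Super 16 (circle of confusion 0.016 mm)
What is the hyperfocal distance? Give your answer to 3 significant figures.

64.3 m

Hyperfocal distance H = f²/(N·c) + f = 60²/(3.5 × 0.016) + 60 = 3600/0.056 + 60 ≈ 64345.7 mm ≈ 64.3 m.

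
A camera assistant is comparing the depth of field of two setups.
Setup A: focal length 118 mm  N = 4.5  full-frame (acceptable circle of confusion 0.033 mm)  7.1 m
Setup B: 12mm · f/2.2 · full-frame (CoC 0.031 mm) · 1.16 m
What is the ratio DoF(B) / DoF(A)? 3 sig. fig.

Setup A: H = 118²/(4.5×0.033) + 118 ≈ 93882.3 mm; DoF = Df − Dn = 7671.2 − 6608.0 ≈ 1063.2 mm.
Setup B: H = 12²/(2.2×0.031) + 12 ≈ 2123.4 mm; DoF = Df − Dn = 2542.2 − 751.4 ≈ 1790.8 mm.
Ratio = 1790.8 / 1063.2 ≈ 1.68.

1.68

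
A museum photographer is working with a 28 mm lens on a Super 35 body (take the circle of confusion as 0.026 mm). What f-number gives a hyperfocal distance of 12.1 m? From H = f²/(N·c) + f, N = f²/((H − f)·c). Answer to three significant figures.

f/2.50

Rearrange H = f²/(N·c) + f for N: N = f² / ((H − f)·c).
N = 28² / ((12100 − 28) × 0.026) = 784 / 313.9 ≈ 2.50.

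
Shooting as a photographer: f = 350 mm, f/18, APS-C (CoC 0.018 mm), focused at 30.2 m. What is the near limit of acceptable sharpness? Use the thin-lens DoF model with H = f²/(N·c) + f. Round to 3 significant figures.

28.0 m

Hyperfocal distance H = f²/(N·c) + f = 350²/(18 × 0.018) + 350 = 122500/0.324 + 350 ≈ 378436.4 mm ≈ 378.4 m.
Near limit Dn = s·(H − f)/(H + s − 2f) = 30200 × (378436.4 − 350) / (378436.4 + 30200 − 2 × 350) = 30200 × 378086.4 / 407936.4 ≈ 27990 mm ≈ 28.0 m.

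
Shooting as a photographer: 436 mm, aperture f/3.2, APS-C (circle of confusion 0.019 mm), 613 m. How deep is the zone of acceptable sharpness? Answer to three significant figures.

250 m

Hyperfocal distance H = f²/(N·c) + f = 436²/(3.2 × 0.019) + 436 = 190096/0.0608 + 436 ≈ 3127014.9 mm ≈ 3127 m.
Near limit Dn = s·(H − f)/(H + s − 2f) = 613000 × (3127014.9 − 436) / (3127014.9 + 613000 − 2 × 436) = 613000 × 3126578.9 / 3739142.9 ≈ 512575 mm.
Far limit Df = s·(H − f)/(H − s) = 613000 × (3127014.9 − 436) / (3127014.9 − 613000) = 613000 × 3126578.9 / 2514014.9 ≈ 762363 mm.
Depth of field = Df − Dn = 762363 − 512575 ≈ 249788 mm ≈ 250 m.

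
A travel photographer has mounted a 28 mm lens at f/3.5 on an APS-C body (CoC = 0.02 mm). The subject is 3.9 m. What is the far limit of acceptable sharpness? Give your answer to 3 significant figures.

Hyperfocal distance H = f²/(N·c) + f = 28²/(3.5 × 0.02) + 28 = 784/0.07 + 28 ≈ 11228.0 mm ≈ 11.23 m.
Far limit Df = s·(H − f)/(H − s) = 3900 × (11228.0 − 28) / (11228.0 − 3900) = 3900 × 11200.0 / 7328.0 ≈ 5960.7 mm ≈ 5.96 m.

5.96 m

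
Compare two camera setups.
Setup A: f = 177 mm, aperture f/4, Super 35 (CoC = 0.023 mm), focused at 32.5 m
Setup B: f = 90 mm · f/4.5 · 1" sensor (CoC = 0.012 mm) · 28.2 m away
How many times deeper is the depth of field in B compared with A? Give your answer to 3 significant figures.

Setup A: H = 177²/(4×0.023) + 177 ≈ 340709.6 mm; DoF = Df − Dn = 35908.4 − 29682.6 ≈ 6225.8 mm.
Setup B: H = 90²/(4.5×0.012) + 90 ≈ 150090.0 mm; DoF = Df − Dn = 34703 − 23749 ≈ 10954 mm.
Ratio = 10954 / 6225.8 ≈ 1.76.

1.76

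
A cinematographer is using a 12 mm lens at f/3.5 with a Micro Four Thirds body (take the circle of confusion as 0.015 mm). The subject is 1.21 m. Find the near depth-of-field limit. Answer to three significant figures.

Hyperfocal distance H = f²/(N·c) + f = 12²/(3.5 × 0.015) + 12 = 144/0.0525 + 12 ≈ 2754.9 mm ≈ 2.755 m.
Near limit Dn = s·(H − f)/(H + s − 2f) = 1210 × (2754.9 − 12) / (2754.9 + 1210 − 2 × 12) = 1210 × 2742.9 / 3940.9 ≈ 842.17 mm ≈ 0.842 m.

0.842 m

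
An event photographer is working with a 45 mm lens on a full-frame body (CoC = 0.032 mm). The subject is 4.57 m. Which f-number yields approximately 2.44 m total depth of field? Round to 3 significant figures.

Write h = H − f = f²/(N·c). The thin-lens limits are Dn = s·h/(h + (s−f)) and Df = s·h/(h − (s−f)), so DoF = Df − Dn = 2·s·(s−f)·h / (h² − (s−f)²).
That is a quadratic in h: DoF·h² − 2·s·(s−f)·h − DoF·(s−f)² = 0 ⇒ h = (s−f)·(s + √(s² + DoF²)) / DoF = 4525 × (4570 + √(4570² + 2440²)) / 2440 = 4525 × (4570 + 5180.59) / 2440 ≈ 18083 mm.
Then N = f²/(c·h) = 45² / (0.032 × 18083) = 2025 / 578.64 ≈ 3.50.

f/3.50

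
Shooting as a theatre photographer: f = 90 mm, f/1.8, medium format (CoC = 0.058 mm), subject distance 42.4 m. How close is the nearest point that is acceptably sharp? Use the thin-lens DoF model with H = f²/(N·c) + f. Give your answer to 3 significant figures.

27.4 m

Hyperfocal distance H = f²/(N·c) + f = 90²/(1.8 × 0.058) + 90 = 8100/0.1044 + 90 ≈ 77676.2 mm ≈ 77.68 m.
Near limit Dn = s·(H − f)/(H + s − 2f) = 42400 × (77676.2 − 90) / (77676.2 + 42400 − 2 × 90) = 42400 × 77586.2 / 119896.2 ≈ 27438 mm ≈ 27.4 m.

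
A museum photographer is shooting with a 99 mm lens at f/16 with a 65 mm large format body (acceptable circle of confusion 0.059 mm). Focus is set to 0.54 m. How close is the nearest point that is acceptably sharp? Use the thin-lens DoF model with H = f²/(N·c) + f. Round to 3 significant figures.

Hyperfocal distance H = f²/(N·c) + f = 99²/(16 × 0.059) + 99 = 9801/0.944 + 99 ≈ 10481.4 mm ≈ 10.48 m.
Near limit Dn = s·(H − f)/(H + s − 2f) = 540 × (10481.4 − 99) / (10481.4 + 540 − 2 × 99) = 540 × 10382.4 / 10823.4 ≈ 518.00 mm ≈ 0.518 m.

0.518 m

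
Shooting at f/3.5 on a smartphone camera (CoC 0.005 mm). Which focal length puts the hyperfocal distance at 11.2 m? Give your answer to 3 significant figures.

From H = f²/(N·c) + f, with f ≪ H: f ≈ √(H·N·c) = √(11200 × 3.5 × 0.005) = √196.00 ≈ 14.00 mm.
The +f correction barely moves this — solving exactly, f² + N·c·f − N·c·H = 0 ⇒ f = (−N·c + √((N·c)² + 4·N·c·H))/2 = (−0.0175 + √784.00)/2 ≈ 13.991 mm, so f ≈ 14.0 mm.

14.0 mm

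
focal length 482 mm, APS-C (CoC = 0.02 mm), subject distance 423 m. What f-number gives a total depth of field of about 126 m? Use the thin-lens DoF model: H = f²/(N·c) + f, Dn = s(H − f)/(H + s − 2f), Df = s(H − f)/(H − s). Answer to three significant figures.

Write h = H − f = f²/(N·c). The thin-lens limits are Dn = s·h/(h + (s−f)) and Df = s·h/(h − (s−f)), so DoF = Df − Dn = 2·s·(s−f)·h / (h² − (s−f)²).
That is a quadratic in h: DoF·h² − 2·s·(s−f)·h − DoF·(s−f)² = 0 ⇒ h = (s−f)·(s + √(s² + DoF²)) / DoF = 422518 × (423000 + √(423000² + 126000²)) / 126000 = 422518 × (423000 + 441367) / 126000 ≈ 2898498 mm.
Then N = f²/(c·h) = 482² / (0.02 × 2898498) = 232324 / 57970 ≈ 4.01.

f/4.01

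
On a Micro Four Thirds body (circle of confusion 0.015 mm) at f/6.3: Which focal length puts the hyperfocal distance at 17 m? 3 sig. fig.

40.0 mm

From H = f²/(N·c) + f, with f ≪ H: f ≈ √(H·N·c) = √(17000 × 6.3 × 0.015) = √1606.5 ≈ 40.08 mm.
Exact: f² + N·c·f − N·c·H = 0 ⇒ f = (−N·c + √((N·c)² + 4·N·c·H))/2 = (−0.0945 + √6426.0)/2 ≈ 40.034 mm ≈ 40.0 mm.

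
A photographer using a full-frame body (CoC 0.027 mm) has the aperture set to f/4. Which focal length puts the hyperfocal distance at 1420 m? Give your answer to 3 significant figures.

From H = f²/(N·c) + f, with f ≪ H: f ≈ √(H·N·c) = √(1420000 × 4 × 0.027) = √153360 ≈ 391.6 mm.
The +f correction barely moves this — solving exactly, f² + N·c·f − N·c·H = 0 ⇒ f = (−N·c + √((N·c)² + 4·N·c·H))/2 = (−0.108 + √613440)/2 ≈ 391.56 mm, so f ≈ 392 mm.

392 mm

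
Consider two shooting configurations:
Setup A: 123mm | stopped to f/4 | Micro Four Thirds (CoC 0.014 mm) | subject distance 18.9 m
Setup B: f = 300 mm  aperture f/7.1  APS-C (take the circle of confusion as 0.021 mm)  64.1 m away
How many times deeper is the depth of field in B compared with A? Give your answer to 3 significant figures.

5.19

Setup A: H = 123²/(4×0.014) + 123 ≈ 270283.7 mm; DoF = Df − Dn = 20311.7 − 17671.8 ≈ 2639.9 mm.
Setup B: H = 300²/(7.1×0.021) + 300 ≈ 603921.7 mm; DoF = Df − Dn = 71676 − 57973 ≈ 13703 mm.
Ratio = 13703 / 2639.9 ≈ 5.19.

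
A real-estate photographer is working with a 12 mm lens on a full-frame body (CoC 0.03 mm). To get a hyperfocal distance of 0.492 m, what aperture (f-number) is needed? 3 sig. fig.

Rearrange H = f²/(N·c) + f for N: N = f² / ((H − f)·c).
N = 12² / ((492 − 12) × 0.03) = 144 / 14.40 ≈ 10.

f/10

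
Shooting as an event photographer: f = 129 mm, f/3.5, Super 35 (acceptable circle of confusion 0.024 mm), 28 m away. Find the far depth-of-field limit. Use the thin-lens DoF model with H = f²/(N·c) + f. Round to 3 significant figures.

32.6 m

Hyperfocal distance H = f²/(N·c) + f = 129²/(3.5 × 0.024) + 129 = 16641/0.084 + 129 ≈ 198236.1 mm ≈ 198.2 m.
Far limit Df = s·(H − f)/(H − s) = 28000 × (198236.1 − 129) / (198236.1 − 28000) = 28000 × 198107.1 / 170236.1 ≈ 32584 mm ≈ 32.6 m.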